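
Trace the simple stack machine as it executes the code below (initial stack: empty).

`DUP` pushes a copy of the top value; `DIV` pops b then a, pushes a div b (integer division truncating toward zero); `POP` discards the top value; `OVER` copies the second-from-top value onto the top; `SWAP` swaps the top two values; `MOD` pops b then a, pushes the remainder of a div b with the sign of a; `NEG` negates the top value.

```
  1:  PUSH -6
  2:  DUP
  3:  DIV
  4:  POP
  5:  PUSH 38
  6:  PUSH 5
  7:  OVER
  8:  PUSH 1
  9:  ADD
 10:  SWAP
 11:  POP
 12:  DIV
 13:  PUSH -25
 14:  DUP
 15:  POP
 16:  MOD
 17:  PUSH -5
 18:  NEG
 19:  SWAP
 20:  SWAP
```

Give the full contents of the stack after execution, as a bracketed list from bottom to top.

PUSH -6  -> -6
DUP      -> -6 -6
DIV      -> 1
POP      -> (empty)
PUSH 38  -> 38
PUSH 5   -> 38 5
OVER     -> 38 5 38
PUSH 1   -> 38 5 38 1
ADD      -> 38 5 39
SWAP     -> 38 39 5
POP      -> 38 39
DIV      -> 0
PUSH -25 -> 0 -25
DUP      -> 0 -25 -25
POP      -> 0 -25
MOD      -> 0
PUSH -5  -> 0 -5
NEG      -> 0 5
SWAP     -> 5 0
SWAP     -> 0 5

[0, 5]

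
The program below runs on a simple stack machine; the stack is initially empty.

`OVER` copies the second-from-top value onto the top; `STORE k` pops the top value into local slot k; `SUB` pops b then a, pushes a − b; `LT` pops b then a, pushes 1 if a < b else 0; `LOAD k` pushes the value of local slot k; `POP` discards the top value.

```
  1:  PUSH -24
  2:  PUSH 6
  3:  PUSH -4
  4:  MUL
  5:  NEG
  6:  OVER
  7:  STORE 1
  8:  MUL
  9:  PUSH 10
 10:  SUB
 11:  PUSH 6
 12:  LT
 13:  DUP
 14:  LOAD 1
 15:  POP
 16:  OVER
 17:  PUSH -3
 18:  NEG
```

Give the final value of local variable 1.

-24

PUSH -24 → -24
PUSH 6   → -24 6
PUSH -4  → -24 6 -4
MUL      → -24 -24
NEG      → -24 24
OVER     → -24 24 -24
STORE 1  → -24 24
MUL      → -576
PUSH 10  → -576 10
SUB      → -586
PUSH 6   → -586 6
LT       → 1
DUP      → 1 1
LOAD 1   → 1 1 -24
POP      → 1 1
OVER     → 1 1 1
PUSH -3  → 1 1 1 -3
NEG      → 1 1 1 3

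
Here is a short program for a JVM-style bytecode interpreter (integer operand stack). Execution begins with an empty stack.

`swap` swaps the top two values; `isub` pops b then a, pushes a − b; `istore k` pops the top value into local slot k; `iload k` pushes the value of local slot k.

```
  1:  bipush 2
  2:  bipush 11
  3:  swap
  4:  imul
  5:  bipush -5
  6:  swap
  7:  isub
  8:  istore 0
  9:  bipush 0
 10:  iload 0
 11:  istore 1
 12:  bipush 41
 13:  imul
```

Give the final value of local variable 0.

-27

bipush 2  : [2]
bipush 11 : [2, 11]
swap      : [11, 2]
imul      : [22]
bipush -5 : [22, -5]
swap      : [-5, 22]
isub      : [-27]
istore 0  : []
bipush 0  : [0]
iload 0   : [0, -27]
istore 1  : [0]
bipush 41 : [0, 41]
imul      : [0]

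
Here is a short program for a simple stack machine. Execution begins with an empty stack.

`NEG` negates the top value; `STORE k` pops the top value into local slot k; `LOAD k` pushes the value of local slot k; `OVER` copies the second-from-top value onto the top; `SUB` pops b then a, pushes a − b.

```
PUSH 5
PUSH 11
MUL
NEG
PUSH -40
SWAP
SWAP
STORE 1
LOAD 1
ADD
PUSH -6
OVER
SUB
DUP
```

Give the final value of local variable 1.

-40

PUSH 5    5
PUSH 11   5 11
MUL       55
NEG       -55
PUSH -40  -55 -40
SWAP      -40 -55
SWAP      -55 -40
STORE 1   -55
LOAD 1    -55 -40
ADD       -95
PUSH -6   -95 -6
OVER      -95 -6 -95
SUB       -95 89
DUP       -95 89 89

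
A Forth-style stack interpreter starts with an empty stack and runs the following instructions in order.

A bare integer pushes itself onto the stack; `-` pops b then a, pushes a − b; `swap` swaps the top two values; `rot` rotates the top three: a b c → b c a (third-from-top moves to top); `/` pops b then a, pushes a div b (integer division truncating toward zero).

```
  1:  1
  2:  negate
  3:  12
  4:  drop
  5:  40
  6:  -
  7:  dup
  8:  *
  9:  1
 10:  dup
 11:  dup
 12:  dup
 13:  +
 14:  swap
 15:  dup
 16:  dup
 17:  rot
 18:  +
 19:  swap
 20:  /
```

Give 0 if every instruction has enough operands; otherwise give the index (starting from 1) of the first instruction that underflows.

0

1      → [1]
negate → [-1]
12     → [-1, 12]
drop   → [-1]
40     → [-1, 40]
-      → [-41]
dup    → [-41, -41]
*      → [1681]
1      → [1681, 1]
dup    → [1681, 1, 1]
dup    → [1681, 1, 1, 1]
dup    → [1681, 1, 1, 1, 1]
+      → [1681, 1, 1, 2]
swap   → [1681, 1, 2, 1]
dup    → [1681, 1, 2, 1, 1]
dup    → [1681, 1, 2, 1, 1, 1]
rot    → [1681, 1, 2, 1, 1, 1]
+      → [1681, 1, 2, 1, 2]
swap   → [1681, 1, 2, 2, 1]
/      → [1681, 1, 2, 2]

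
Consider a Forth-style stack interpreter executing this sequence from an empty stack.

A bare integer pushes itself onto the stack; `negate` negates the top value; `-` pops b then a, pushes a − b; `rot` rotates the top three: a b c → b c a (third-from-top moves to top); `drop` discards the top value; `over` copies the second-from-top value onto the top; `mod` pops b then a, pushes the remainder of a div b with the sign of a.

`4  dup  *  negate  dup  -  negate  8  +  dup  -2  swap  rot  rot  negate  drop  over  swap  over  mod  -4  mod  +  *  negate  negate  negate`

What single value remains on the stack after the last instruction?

-64

4      → [4]
dup    → [4, 4]
*      → [16]
negate → [-16]
dup    → [-16, -16]
-      → [0]
negate → [0]
8      → [0, 8]
+      → [8]
dup    → [8, 8]
-2     → [8, 8, -2]
swap   → [8, -2, 8]
rot    → [-2, 8, 8]
rot    → [8, 8, -2]
negate → [8, 8, 2]
drop   → [8, 8]
over   → [8, 8, 8]
swap   → [8, 8, 8]
over   → [8, 8, 8, 8]
mod    → [8, 8, 0]
-4     → [8, 8, 0, -4]
mod    → [8, 8, 0]
+      → [8, 8]
*      → [64]
negate → [-64]
negate → [64]
negate → [-64]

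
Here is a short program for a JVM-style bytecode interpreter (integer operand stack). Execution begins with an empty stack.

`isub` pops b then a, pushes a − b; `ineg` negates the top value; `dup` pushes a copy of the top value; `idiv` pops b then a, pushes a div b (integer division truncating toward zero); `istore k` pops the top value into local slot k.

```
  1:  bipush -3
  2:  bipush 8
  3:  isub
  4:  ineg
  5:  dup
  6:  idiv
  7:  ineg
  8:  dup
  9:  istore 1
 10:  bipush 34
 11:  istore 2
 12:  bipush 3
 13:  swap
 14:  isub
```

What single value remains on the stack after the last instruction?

bipush -3 : [-3]
bipush 8  : [-3, 8]
isub      : [-11]
ineg      : [11]
dup       : [11, 11]
idiv      : [1]
ineg      : [-1]
dup       : [-1, -1]
istore 1  : [-1]
bipush 34 : [-1, 34]
istore 2  : [-1]
bipush 3  : [-1, 3]
swap      : [3, -1]
isub      : [4]

4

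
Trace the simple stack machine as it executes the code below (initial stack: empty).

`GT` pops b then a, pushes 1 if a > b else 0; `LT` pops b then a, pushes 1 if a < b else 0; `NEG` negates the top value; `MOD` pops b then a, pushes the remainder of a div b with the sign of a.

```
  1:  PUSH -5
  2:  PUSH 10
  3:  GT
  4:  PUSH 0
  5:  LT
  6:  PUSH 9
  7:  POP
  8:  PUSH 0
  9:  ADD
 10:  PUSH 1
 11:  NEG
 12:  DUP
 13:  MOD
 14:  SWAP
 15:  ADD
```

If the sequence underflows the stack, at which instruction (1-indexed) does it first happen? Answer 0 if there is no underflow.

0

PUSH -5 → [-5]
PUSH 10 → [-5, 10]
GT      → [0]
PUSH 0  → [0, 0]
LT      → [0]
PUSH 9  → [0, 9]
POP     → [0]
PUSH 0  → [0, 0]
ADD     → [0]
PUSH 1  → [0, 1]
NEG     → [0, -1]
DUP     → [0, -1, -1]
MOD     → [0, 0]
SWAP    → [0, 0]
ADD     → [0]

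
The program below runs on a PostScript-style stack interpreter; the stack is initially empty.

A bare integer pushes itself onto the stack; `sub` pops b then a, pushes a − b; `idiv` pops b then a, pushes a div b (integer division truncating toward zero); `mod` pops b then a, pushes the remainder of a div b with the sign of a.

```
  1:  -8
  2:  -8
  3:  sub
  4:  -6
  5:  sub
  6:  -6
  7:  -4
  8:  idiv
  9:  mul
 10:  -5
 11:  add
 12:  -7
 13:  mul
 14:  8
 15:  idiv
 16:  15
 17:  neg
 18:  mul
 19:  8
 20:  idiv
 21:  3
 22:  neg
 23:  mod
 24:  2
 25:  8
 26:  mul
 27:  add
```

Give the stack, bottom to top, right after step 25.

[0, 2, 8]

-8   : [-8]
-8   : [-8, -8]
sub  : [0]
-6   : [0, -6]
sub  : [6]
-6   : [6, -6]
-4   : [6, -6, -4]
idiv : [6, 1]
mul  : [6]
-5   : [6, -5]
add  : [1]
-7   : [1, -7]
mul  : [-7]
8    : [-7, 8]
idiv : [0]
15   : [0, 15]
neg  : [0, -15]
mul  : [0]
8    : [0, 8]
idiv : [0]
3    : [0, 3]
neg  : [0, -3]
mod  : [0]
2    : [0, 2]
8    : [0, 2, 8]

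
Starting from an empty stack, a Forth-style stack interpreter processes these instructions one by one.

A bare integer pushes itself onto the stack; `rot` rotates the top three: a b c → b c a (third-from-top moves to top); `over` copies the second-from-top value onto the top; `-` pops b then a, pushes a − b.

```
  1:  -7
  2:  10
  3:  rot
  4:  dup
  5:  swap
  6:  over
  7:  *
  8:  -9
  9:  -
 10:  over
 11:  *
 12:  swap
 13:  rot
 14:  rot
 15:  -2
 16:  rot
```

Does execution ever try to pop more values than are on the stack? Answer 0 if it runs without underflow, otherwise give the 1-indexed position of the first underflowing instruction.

3

-7 : -7
10 : -7 10
rot  — needs 3 operands, stack has 2 → underflow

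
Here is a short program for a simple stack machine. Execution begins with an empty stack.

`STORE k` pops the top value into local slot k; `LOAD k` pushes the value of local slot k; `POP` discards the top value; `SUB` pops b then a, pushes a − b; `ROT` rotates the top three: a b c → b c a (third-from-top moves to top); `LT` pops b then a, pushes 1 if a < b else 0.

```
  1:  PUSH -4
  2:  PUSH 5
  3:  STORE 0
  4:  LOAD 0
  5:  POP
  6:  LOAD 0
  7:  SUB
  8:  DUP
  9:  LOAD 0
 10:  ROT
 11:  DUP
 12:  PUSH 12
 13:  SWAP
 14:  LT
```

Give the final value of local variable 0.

5

PUSH -4 -> [-4]
PUSH 5  -> [-4, 5]
STORE 0 -> [-4]
LOAD 0  -> [-4, 5]
POP     -> [-4]
LOAD 0  -> [-4, 5]
SUB     -> [-9]
DUP     -> [-9, -9]
LOAD 0  -> [-9, -9, 5]
ROT     -> [-9, 5, -9]
DUP     -> [-9, 5, -9, -9]
PUSH 12 -> [-9, 5, -9, -9, 12]
SWAP    -> [-9, 5, -9, 12, -9]
LT      -> [-9, 5, -9, 0]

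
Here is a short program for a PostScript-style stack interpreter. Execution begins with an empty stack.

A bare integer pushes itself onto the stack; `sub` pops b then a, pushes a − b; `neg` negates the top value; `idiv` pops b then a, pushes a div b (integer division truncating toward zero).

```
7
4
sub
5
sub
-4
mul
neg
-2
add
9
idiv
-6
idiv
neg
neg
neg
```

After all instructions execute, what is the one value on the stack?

0

7    → [7]
4    → [7, 4]
sub  → [3]
5    → [3, 5]
sub  → [-2]
-4   → [-2, -4]
mul  → [8]
neg  → [-8]
-2   → [-8, -2]
add  → [-10]
9    → [-10, 9]
idiv → [-1]
-6   → [-1, -6]
idiv → [0]
neg  → [0]
neg  → [0]
neg  → [0]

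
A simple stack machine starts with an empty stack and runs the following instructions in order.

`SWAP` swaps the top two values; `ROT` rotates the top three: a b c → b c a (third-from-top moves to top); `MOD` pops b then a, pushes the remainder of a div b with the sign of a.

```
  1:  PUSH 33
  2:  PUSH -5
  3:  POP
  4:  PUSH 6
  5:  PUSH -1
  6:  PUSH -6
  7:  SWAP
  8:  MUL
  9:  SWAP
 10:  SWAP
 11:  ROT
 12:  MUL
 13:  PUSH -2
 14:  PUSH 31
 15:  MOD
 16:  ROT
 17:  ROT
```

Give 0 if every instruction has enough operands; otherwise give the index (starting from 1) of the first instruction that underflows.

0

PUSH 33 : [33]
PUSH -5 : [33, -5]
POP     : [33]
PUSH 6  : [33, 6]
PUSH -1 : [33, 6, -1]
PUSH -6 : [33, 6, -1, -6]
SWAP    : [33, 6, -6, -1]
MUL     : [33, 6, 6]
SWAP    : [33, 6, 6]
SWAP    : [33, 6, 6]
ROT     : [6, 6, 33]
MUL     : [6, 198]
PUSH -2 : [6, 198, -2]
PUSH 31 : [6, 198, -2, 31]
MOD     : [6, 198, -2]
ROT     : [198, -2, 6]
ROT     : [-2, 6, 198]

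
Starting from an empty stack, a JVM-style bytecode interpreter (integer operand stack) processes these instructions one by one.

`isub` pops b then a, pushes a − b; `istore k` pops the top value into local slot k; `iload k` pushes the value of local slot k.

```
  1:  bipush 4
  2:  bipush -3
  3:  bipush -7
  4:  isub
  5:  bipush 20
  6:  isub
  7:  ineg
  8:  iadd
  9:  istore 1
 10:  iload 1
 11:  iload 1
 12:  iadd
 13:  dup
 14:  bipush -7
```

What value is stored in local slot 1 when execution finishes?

bipush 4  : 4
bipush -3 : 4 -3
bipush -7 : 4 -3 -7
isub      : 4 4
bipush 20 : 4 4 20
isub      : 4 -16
ineg      : 4 16
iadd      : 20
istore 1  : (empty)
iload 1   : 20
iload 1   : 20 20
iadd      : 40
dup       : 40 40
bipush -7 : 40 40 -7

20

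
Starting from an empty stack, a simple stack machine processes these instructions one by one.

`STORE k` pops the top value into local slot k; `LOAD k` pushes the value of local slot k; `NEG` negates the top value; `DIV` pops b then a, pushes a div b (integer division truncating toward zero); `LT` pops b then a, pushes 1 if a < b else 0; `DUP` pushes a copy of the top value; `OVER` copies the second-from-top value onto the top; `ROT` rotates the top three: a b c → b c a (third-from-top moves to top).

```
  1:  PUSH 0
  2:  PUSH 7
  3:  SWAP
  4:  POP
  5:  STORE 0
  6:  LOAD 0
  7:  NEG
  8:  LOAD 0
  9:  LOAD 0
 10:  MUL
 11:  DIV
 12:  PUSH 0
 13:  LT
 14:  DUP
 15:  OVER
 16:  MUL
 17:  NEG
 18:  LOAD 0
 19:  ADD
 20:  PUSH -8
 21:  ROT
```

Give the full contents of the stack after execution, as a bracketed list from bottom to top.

PUSH 0  -> 0
PUSH 7  -> 0 7
SWAP    -> 7 0
POP     -> 7
STORE 0 -> (empty)
LOAD 0  -> 7
NEG     -> -7
LOAD 0  -> -7 7
LOAD 0  -> -7 7 7
MUL     -> -7 49
DIV     -> 0
PUSH 0  -> 0 0
LT      -> 0
DUP     -> 0 0
OVER    -> 0 0 0
MUL     -> 0 0
NEG     -> 0 0
LOAD 0  -> 0 0 7
ADD     -> 0 7
PUSH -8 -> 0 7 -8
ROT     -> 7 -8 0

[7, -8, 0]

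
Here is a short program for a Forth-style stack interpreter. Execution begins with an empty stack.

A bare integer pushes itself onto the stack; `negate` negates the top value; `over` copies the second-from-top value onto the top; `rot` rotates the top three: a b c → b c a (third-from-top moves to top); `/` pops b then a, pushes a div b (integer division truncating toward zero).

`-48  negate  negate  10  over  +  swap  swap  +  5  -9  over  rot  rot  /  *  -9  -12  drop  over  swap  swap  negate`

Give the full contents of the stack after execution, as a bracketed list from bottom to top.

-48    : -48
negate : 48
negate : -48
10     : -48 10
over   : -48 10 -48
+      : -48 -38
swap   : -38 -48
swap   : -48 -38
+      : -86
5      : -86 5
-9     : -86 5 -9
over   : -86 5 -9 5
rot    : -86 -9 5 5
rot    : -86 5 5 -9
/      : -86 5 0
*      : -86 0
-9     : -86 0 -9
-12    : -86 0 -9 -12
drop   : -86 0 -9
over   : -86 0 -9 0
swap   : -86 0 0 -9
swap   : -86 0 -9 0
negate : -86 0 -9 0

[-86, 0, -9, 0]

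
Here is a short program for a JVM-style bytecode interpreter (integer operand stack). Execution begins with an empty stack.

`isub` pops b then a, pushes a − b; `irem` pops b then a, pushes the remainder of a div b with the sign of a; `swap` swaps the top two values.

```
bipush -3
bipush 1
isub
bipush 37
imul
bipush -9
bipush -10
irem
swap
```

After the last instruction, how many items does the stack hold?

bipush -3  -> -3
bipush 1   -> -3 1
isub       -> -4
bipush 37  -> -4 37
imul       -> -148
bipush -9  -> -148 -9
bipush -10 -> -148 -9 -10
irem       -> -148 -9
swap       -> -9 -148

2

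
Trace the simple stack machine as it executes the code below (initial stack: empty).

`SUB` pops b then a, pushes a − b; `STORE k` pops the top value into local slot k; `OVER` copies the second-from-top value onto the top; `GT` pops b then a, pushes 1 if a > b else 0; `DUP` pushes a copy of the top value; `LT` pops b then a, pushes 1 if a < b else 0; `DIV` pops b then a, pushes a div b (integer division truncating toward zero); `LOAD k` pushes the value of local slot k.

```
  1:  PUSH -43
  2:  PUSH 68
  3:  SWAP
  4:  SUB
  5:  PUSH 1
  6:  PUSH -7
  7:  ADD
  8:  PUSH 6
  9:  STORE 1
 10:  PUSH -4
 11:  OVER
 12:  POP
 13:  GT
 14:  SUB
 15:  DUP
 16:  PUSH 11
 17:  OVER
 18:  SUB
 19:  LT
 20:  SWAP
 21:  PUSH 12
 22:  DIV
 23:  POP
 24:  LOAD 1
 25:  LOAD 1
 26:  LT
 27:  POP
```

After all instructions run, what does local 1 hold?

PUSH -43 : [-43]
PUSH 68  : [-43, 68]
SWAP     : [68, -43]
SUB      : [111]
PUSH 1   : [111, 1]
PUSH -7  : [111, 1, -7]
ADD      : [111, -6]
PUSH 6   : [111, -6, 6]
STORE 1  : [111, -6]
PUSH -4  : [111, -6, -4]
OVER     : [111, -6, -4, -6]
POP      : [111, -6, -4]
GT       : [111, 0]
SUB      : [111]
DUP      : [111, 111]
PUSH 11  : [111, 111, 11]
OVER     : [111, 111, 11, 111]
SUB      : [111, 111, -100]
LT       : [111, 0]
SWAP     : [0, 111]
PUSH 12  : [0, 111, 12]
DIV      : [0, 9]
POP      : [0]
LOAD 1   : [0, 6]
LOAD 1   : [0, 6, 6]
LT       : [0, 0]
POP      : [0]

6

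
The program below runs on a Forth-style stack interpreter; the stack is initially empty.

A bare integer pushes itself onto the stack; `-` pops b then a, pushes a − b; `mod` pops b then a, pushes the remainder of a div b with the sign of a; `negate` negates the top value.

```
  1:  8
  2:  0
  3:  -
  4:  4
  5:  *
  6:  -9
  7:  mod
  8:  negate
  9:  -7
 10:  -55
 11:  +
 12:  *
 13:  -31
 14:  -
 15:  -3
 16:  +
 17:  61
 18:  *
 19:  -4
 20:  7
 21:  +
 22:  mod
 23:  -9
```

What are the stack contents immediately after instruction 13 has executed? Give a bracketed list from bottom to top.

8       [8]
0       [8, 0]
-       [8]
4       [8, 4]
*       [32]
-9      [32, -9]
mod     [5]
negate  [-5]
-7      [-5, -7]
-55     [-5, -7, -55]
+       [-5, -62]
*       [310]
-31     [310, -31]

[310, -31]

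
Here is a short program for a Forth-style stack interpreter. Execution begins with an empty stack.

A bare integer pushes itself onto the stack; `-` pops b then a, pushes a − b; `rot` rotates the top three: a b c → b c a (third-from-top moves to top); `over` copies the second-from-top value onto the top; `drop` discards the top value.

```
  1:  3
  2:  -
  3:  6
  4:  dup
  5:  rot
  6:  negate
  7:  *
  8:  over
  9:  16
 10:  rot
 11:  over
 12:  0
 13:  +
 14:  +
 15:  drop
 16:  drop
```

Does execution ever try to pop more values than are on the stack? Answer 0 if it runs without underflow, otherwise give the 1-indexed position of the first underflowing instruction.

3 -> 3
-  — needs 2 operands, stack has 1 → underflow

2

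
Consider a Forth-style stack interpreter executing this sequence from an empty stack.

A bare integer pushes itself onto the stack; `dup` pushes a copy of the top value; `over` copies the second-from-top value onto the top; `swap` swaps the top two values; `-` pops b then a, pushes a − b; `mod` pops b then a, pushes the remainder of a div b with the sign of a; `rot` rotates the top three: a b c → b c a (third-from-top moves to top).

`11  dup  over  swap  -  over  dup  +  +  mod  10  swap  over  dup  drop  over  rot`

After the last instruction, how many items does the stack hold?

11   -> [11]
dup  -> [11, 11]
over -> [11, 11, 11]
swap -> [11, 11, 11]
-    -> [11, 0]
over -> [11, 0, 11]
dup  -> [11, 0, 11, 11]
+    -> [11, 0, 22]
+    -> [11, 22]
mod  -> [11]
10   -> [11, 10]
swap -> [10, 11]
over -> [10, 11, 10]
dup  -> [10, 11, 10, 10]
drop -> [10, 11, 10]
over -> [10, 11, 10, 11]
rot  -> [10, 10, 11, 11]

4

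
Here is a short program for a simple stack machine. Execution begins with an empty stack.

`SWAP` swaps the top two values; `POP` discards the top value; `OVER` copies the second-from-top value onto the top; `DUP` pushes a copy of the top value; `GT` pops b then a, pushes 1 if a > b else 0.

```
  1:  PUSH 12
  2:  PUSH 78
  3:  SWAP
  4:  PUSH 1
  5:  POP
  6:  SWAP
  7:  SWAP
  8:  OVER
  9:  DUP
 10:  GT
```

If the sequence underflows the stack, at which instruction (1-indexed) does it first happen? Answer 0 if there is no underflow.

0

PUSH 12 : 12
PUSH 78 : 12 78
SWAP    : 78 12
PUSH 1  : 78 12 1
POP     : 78 12
SWAP    : 12 78
SWAP    : 78 12
OVER    : 78 12 78
DUP     : 78 12 78 78
GT      : 78 12 0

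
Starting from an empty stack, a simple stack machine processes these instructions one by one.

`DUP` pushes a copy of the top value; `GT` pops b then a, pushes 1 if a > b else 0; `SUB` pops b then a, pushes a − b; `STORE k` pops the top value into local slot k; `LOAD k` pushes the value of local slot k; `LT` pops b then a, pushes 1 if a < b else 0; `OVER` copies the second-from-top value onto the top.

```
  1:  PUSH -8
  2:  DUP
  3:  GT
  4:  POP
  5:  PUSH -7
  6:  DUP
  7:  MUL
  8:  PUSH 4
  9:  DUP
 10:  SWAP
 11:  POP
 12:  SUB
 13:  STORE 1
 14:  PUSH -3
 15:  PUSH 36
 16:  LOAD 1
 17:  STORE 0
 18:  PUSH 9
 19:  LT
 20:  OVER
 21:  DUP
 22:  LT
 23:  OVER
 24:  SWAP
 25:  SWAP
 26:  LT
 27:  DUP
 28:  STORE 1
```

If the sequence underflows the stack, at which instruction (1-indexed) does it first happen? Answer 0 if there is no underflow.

0

PUSH -8 : [-8]
DUP     : [-8, -8]
GT      : [0]
POP     : []
PUSH -7 : [-7]
DUP     : [-7, -7]
MUL     : [49]
PUSH 4  : [49, 4]
DUP     : [49, 4, 4]
SWAP    : [49, 4, 4]
POP     : [49, 4]
SUB     : [45]
STORE 1 : []
PUSH -3 : [-3]
PUSH 36 : [-3, 36]
LOAD 1  : [-3, 36, 45]
STORE 0 : [-3, 36]
PUSH 9  : [-3, 36, 9]
LT      : [-3, 0]
OVER    : [-3, 0, -3]
DUP     : [-3, 0, -3, -3]
LT      : [-3, 0, 0]
OVER    : [-3, 0, 0, 0]
SWAP    : [-3, 0, 0, 0]
SWAP    : [-3, 0, 0, 0]
LT      : [-3, 0, 0]
DUP     : [-3, 0, 0, 0]
STORE 1 : [-3, 0, 0]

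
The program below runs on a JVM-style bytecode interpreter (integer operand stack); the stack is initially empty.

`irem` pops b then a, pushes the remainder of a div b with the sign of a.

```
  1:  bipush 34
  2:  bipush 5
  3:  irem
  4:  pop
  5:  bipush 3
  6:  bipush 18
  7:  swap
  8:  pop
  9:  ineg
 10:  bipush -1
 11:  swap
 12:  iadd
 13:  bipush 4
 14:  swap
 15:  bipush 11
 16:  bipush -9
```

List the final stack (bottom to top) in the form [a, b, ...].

[4, -19, 11, -9]

bipush 34 → 34
bipush 5  → 34 5
irem      → 4
pop       → (empty)
bipush 3  → 3
bipush 18 → 3 18
swap      → 18 3
pop       → 18
ineg      → -18
bipush -1 → -18 -1
swap      → -1 -18
iadd      → -19
bipush 4  → -19 4
swap      → 4 -19
bipush 11 → 4 -19 11
bipush -9 → 4 -19 11 -9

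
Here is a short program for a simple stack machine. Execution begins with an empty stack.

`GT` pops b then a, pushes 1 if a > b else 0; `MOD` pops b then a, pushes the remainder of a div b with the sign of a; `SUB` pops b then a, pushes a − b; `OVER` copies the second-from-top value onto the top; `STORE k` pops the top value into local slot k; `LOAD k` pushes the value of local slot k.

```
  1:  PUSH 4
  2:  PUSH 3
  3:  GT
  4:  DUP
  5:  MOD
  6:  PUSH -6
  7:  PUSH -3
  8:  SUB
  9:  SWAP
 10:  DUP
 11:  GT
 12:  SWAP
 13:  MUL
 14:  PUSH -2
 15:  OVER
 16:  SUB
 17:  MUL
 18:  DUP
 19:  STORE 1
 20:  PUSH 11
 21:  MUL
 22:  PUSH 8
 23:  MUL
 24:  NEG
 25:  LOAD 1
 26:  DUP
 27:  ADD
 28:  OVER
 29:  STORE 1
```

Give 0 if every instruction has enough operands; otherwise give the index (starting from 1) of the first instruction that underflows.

PUSH 4  : [4]
PUSH 3  : [4, 3]
GT      : [1]
DUP     : [1, 1]
MOD     : [0]
PUSH -6 : [0, -6]
PUSH -3 : [0, -6, -3]
SUB     : [0, -3]
SWAP    : [-3, 0]
DUP     : [-3, 0, 0]
GT      : [-3, 0]
SWAP    : [0, -3]
MUL     : [0]
PUSH -2 : [0, -2]
OVER    : [0, -2, 0]
SUB     : [0, -2]
MUL     : [0]
DUP     : [0, 0]
STORE 1 : [0]
PUSH 11 : [0, 11]
MUL     : [0]
PUSH 8  : [0, 8]
MUL     : [0]
NEG     : [0]
LOAD 1  : [0, 0]
DUP     : [0, 0, 0]
ADD     : [0, 0]
OVER    : [0, 0, 0]
STORE 1 : [0, 0]

0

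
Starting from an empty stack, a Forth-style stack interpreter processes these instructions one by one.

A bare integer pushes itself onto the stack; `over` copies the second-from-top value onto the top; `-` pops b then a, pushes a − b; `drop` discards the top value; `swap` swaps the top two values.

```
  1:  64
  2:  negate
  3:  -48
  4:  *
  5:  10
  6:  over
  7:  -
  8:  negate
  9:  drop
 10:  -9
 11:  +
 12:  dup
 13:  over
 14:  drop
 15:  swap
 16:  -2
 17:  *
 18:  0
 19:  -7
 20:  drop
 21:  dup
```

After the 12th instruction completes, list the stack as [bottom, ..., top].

[3063, 3063]

64      64
negate  -64
-48     -64 -48
*       3072
10      3072 10
over    3072 10 3072
-       3072 -3062
negate  3072 3062
drop    3072
-9      3072 -9
+       3063
dup     3063 3063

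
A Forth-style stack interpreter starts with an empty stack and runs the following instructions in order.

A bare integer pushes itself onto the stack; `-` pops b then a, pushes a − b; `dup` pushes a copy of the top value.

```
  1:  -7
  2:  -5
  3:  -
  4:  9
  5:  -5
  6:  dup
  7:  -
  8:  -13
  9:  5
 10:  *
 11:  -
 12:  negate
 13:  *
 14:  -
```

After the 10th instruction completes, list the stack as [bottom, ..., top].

[-2, 9, 0, -65]

-7  → -7
-5  → -7 -5
-   → -2
9   → -2 9
-5  → -2 9 -5
dup → -2 9 -5 -5
-   → -2 9 0
-13 → -2 9 0 -13
5   → -2 9 0 -13 5
*   → -2 9 0 -65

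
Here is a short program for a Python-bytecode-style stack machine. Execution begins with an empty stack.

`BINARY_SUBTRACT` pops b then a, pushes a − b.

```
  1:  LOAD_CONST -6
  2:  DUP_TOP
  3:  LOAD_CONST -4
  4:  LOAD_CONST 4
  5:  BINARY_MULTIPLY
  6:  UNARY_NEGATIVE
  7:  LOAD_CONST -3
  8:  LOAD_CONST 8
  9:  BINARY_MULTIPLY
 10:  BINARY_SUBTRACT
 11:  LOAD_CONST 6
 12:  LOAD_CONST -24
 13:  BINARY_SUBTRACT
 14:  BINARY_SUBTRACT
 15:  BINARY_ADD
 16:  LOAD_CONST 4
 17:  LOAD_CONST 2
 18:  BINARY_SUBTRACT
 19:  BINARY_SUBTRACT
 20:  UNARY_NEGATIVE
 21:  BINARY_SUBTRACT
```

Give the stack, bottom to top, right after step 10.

LOAD_CONST -6   → [-6]
DUP_TOP         → [-6, -6]
LOAD_CONST -4   → [-6, -6, -4]
LOAD_CONST 4    → [-6, -6, -4, 4]
BINARY_MULTIPLY → [-6, -6, -16]
UNARY_NEGATIVE  → [-6, -6, 16]
LOAD_CONST -3   → [-6, -6, 16, -3]
LOAD_CONST 8    → [-6, -6, 16, -3, 8]
BINARY_MULTIPLY → [-6, -6, 16, -24]
BINARY_SUBTRACT → [-6, -6, 40]

[-6, -6, 40]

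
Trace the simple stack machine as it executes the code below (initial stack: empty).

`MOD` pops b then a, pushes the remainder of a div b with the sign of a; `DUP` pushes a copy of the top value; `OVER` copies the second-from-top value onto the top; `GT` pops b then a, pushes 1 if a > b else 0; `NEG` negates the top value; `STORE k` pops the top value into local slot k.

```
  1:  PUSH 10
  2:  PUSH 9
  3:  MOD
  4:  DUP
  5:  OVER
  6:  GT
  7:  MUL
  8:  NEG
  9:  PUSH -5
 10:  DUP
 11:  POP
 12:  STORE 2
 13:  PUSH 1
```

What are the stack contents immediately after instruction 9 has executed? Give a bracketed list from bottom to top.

[0, -5]

PUSH 10  [10]
PUSH 9   [10, 9]
MOD      [1]
DUP      [1, 1]
OVER     [1, 1, 1]
GT       [1, 0]
MUL      [0]
NEG      [0]
PUSH -5  [0, -5]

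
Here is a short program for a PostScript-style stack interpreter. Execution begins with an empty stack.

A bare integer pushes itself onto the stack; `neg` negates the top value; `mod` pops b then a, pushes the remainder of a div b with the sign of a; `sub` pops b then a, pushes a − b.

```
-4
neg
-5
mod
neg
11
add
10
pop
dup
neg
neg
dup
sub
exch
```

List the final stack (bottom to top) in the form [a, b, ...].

-4   -> -4
neg  -> 4
-5   -> 4 -5
mod  -> 4
neg  -> -4
11   -> -4 11
add  -> 7
10   -> 7 10
pop  -> 7
dup  -> 7 7
neg  -> 7 -7
neg  -> 7 7
dup  -> 7 7 7
sub  -> 7 0
exch -> 0 7

[0, 7]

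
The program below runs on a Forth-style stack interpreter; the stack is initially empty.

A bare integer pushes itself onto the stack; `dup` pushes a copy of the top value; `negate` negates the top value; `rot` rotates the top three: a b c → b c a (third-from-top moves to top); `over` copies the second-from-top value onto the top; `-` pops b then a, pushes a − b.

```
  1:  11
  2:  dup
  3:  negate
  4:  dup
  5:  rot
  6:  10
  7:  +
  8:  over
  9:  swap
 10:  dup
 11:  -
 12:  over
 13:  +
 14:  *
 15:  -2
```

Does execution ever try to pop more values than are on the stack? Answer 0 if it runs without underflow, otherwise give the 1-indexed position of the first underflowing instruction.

11     : 11
dup    : 11 11
negate : 11 -11
dup    : 11 -11 -11
rot    : -11 -11 11
10     : -11 -11 11 10
+      : -11 -11 21
over   : -11 -11 21 -11
swap   : -11 -11 -11 21
dup    : -11 -11 -11 21 21
-      : -11 -11 -11 0
over   : -11 -11 -11 0 -11
+      : -11 -11 -11 -11
*      : -11 -11 121
-2     : -11 -11 121 -2

0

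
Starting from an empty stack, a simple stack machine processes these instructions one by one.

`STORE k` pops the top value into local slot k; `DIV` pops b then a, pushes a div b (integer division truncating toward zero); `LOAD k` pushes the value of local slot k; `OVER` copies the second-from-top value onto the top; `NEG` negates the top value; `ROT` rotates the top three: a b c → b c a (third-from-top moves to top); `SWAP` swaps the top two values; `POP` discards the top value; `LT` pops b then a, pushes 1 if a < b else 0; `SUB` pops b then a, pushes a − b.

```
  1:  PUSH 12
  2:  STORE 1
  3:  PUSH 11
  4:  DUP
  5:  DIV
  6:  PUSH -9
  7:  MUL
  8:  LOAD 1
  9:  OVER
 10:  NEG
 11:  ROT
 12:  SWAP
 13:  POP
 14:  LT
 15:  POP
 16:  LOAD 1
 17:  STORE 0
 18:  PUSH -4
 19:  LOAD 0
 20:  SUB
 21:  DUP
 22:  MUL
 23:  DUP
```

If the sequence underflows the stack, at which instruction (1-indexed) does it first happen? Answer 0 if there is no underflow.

PUSH 12 → [12]
STORE 1 → []
PUSH 11 → [11]
DUP     → [11, 11]
DIV     → [1]
PUSH -9 → [1, -9]
MUL     → [-9]
LOAD 1  → [-9, 12]
OVER    → [-9, 12, -9]
NEG     → [-9, 12, 9]
ROT     → [12, 9, -9]
SWAP    → [12, -9, 9]
POP     → [12, -9]
LT      → [0]
POP     → []
LOAD 1  → [12]
STORE 0 → []
PUSH -4 → [-4]
LOAD 0  → [-4, 12]
SUB     → [-16]
DUP     → [-16, -16]
MUL     → [256]
DUP     → [256, 256]

0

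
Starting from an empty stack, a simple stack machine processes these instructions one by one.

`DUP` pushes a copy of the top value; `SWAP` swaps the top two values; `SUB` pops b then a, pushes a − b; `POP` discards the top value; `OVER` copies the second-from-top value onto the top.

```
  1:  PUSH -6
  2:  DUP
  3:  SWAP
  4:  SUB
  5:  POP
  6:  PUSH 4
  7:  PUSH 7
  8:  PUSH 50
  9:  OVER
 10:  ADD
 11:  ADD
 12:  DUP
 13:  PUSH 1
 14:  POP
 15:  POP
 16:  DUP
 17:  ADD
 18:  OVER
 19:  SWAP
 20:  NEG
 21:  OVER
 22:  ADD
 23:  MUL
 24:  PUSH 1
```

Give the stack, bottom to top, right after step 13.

[4, 64, 64, 1]

PUSH -6 -> [-6]
DUP     -> [-6, -6]
SWAP    -> [-6, -6]
SUB     -> [0]
POP     -> []
PUSH 4  -> [4]
PUSH 7  -> [4, 7]
PUSH 50 -> [4, 7, 50]
OVER    -> [4, 7, 50, 7]
ADD     -> [4, 7, 57]
ADD     -> [4, 64]
DUP     -> [4, 64, 64]
PUSH 1  -> [4, 64, 64, 1]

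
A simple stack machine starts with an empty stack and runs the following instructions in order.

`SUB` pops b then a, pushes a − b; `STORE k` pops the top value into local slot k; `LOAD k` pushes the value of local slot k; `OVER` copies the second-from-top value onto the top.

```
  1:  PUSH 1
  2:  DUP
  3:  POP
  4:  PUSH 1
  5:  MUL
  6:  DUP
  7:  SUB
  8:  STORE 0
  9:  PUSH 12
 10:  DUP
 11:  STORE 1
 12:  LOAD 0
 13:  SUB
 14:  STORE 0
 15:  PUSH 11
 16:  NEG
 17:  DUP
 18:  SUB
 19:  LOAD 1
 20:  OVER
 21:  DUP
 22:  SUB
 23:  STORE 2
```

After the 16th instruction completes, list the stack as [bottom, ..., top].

[-11]

PUSH 1  → [1]
DUP     → [1, 1]
POP     → [1]
PUSH 1  → [1, 1]
MUL     → [1]
DUP     → [1, 1]
SUB     → [0]
STORE 0 → []
PUSH 12 → [12]
DUP     → [12, 12]
STORE 1 → [12]
LOAD 0  → [12, 0]
SUB     → [12]
STORE 0 → []
PUSH 11 → [11]
NEG     → [-11]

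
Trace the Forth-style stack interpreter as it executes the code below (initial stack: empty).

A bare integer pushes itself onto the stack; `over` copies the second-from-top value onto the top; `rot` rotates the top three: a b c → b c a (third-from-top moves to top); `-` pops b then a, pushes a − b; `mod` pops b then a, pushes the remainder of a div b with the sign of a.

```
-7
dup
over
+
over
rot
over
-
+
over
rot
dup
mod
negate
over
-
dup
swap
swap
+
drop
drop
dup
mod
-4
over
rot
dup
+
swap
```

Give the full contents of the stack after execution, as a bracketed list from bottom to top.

[-4, 0, 0]

-7     : [-7]
dup    : [-7, -7]
over   : [-7, -7, -7]
+      : [-7, -14]
over   : [-7, -14, -7]
rot    : [-14, -7, -7]
over   : [-14, -7, -7, -7]
-      : [-14, -7, 0]
+      : [-14, -7]
over   : [-14, -7, -14]
rot    : [-7, -14, -14]
dup    : [-7, -14, -14, -14]
mod    : [-7, -14, 0]
negate : [-7, -14, 0]
over   : [-7, -14, 0, -14]
-      : [-7, -14, 14]
dup    : [-7, -14, 14, 14]
swap   : [-7, -14, 14, 14]
swap   : [-7, -14, 14, 14]
+      : [-7, -14, 28]
drop   : [-7, -14]
drop   : [-7]
dup    : [-7, -7]
mod    : [0]
-4     : [0, -4]
over   : [0, -4, 0]
rot    : [-4, 0, 0]
dup    : [-4, 0, 0, 0]
+      : [-4, 0, 0]
swap   : [-4, 0, 0]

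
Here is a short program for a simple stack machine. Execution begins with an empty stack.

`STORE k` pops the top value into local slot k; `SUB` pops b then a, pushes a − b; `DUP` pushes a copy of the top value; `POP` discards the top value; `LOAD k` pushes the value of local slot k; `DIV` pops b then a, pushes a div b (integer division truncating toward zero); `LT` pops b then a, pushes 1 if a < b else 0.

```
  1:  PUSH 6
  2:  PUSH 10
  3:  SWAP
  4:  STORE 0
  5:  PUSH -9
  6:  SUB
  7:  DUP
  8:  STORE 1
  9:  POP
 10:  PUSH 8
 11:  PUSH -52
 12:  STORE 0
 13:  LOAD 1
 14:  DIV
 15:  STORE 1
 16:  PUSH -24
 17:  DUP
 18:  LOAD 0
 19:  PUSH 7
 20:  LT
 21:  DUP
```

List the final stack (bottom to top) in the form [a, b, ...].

[-24, -24, 1, 1]

PUSH 6   → 6
PUSH 10  → 6 10
SWAP     → 10 6
STORE 0  → 10
PUSH -9  → 10 -9
SUB      → 19
DUP      → 19 19
STORE 1  → 19
POP      → (empty)
PUSH 8   → 8
PUSH -52 → 8 -52
STORE 0  → 8
LOAD 1   → 8 19
DIV      → 0
STORE 1  → (empty)
PUSH -24 → -24
DUP      → -24 -24
LOAD 0   → -24 -24 -52
PUSH 7   → -24 -24 -52 7
LT       → -24 -24 1
DUP      → -24 -24 1 1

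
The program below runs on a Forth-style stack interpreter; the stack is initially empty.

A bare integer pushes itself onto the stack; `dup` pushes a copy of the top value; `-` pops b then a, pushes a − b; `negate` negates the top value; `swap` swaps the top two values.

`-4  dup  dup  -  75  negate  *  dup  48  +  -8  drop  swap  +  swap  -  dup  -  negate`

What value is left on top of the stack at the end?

0

-4     : [-4]
dup    : [-4, -4]
dup    : [-4, -4, -4]
-      : [-4, 0]
75     : [-4, 0, 75]
negate : [-4, 0, -75]
*      : [-4, 0]
dup    : [-4, 0, 0]
48     : [-4, 0, 0, 48]
+      : [-4, 0, 48]
-8     : [-4, 0, 48, -8]
drop   : [-4, 0, 48]
swap   : [-4, 48, 0]
+      : [-4, 48]
swap   : [48, -4]
-      : [52]
dup    : [52, 52]
-      : [0]
negate : [0]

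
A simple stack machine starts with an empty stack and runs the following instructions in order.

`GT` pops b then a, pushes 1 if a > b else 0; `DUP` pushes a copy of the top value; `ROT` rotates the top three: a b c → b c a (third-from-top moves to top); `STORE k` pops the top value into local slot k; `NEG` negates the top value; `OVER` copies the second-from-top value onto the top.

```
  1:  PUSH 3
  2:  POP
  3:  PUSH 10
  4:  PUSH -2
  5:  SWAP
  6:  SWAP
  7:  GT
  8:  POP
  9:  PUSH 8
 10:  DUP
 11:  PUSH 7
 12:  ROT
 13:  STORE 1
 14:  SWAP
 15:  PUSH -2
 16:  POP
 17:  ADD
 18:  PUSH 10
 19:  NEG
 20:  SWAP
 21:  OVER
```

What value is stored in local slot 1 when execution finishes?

8

PUSH 3  : [3]
POP     : []
PUSH 10 : [10]
PUSH -2 : [10, -2]
SWAP    : [-2, 10]
SWAP    : [10, -2]
GT      : [1]
POP     : []
PUSH 8  : [8]
DUP     : [8, 8]
PUSH 7  : [8, 8, 7]
ROT     : [8, 7, 8]
STORE 1 : [8, 7]
SWAP    : [7, 8]
PUSH -2 : [7, 8, -2]
POP     : [7, 8]
ADD     : [15]
PUSH 10 : [15, 10]
NEG     : [15, -10]
SWAP    : [-10, 15]
OVER    : [-10, 15, -10]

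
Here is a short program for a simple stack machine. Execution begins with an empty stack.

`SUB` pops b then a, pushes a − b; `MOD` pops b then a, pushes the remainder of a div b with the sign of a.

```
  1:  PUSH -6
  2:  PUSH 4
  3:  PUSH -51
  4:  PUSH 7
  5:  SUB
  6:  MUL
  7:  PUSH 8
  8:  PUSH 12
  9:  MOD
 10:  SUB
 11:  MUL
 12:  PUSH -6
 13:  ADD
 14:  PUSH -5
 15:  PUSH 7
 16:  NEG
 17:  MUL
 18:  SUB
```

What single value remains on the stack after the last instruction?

1399

PUSH -6   [-6]
PUSH 4    [-6, 4]
PUSH -51  [-6, 4, -51]
PUSH 7    [-6, 4, -51, 7]
SUB       [-6, 4, -58]
MUL       [-6, -232]
PUSH 8    [-6, -232, 8]
PUSH 12   [-6, -232, 8, 12]
MOD       [-6, -232, 8]
SUB       [-6, -240]
MUL       [1440]
PUSH -6   [1440, -6]
ADD       [1434]
PUSH -5   [1434, -5]
PUSH 7    [1434, -5, 7]
NEG       [1434, -5, -7]
MUL       [1434, 35]
SUB       [1399]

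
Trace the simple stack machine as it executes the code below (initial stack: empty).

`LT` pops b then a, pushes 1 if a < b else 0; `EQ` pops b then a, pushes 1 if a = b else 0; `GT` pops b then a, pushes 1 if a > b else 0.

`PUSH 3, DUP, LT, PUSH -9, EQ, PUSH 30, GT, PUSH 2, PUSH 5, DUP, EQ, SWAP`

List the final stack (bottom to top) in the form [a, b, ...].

[0, 1, 2]

PUSH 3  → [3]
DUP     → [3, 3]
LT      → [0]
PUSH -9 → [0, -9]
EQ      → [0]
PUSH 30 → [0, 30]
GT      → [0]
PUSH 2  → [0, 2]
PUSH 5  → [0, 2, 5]
DUP     → [0, 2, 5, 5]
EQ      → [0, 2, 1]
SWAP    → [0, 1, 2]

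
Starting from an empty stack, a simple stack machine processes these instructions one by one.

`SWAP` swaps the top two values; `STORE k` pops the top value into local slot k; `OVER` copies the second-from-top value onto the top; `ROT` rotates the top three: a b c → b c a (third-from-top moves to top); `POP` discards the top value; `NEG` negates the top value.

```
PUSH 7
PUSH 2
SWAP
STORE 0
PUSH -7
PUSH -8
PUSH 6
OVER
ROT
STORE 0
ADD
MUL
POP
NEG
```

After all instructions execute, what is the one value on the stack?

PUSH 7  → 7
PUSH 2  → 7 2
SWAP    → 2 7
STORE 0 → 2
PUSH -7 → 2 -7
PUSH -8 → 2 -7 -8
PUSH 6  → 2 -7 -8 6
OVER    → 2 -7 -8 6 -8
ROT     → 2 -7 6 -8 -8
STORE 0 → 2 -7 6 -8
ADD     → 2 -7 -2
MUL     → 2 14
POP     → 2
NEG     → -2

-2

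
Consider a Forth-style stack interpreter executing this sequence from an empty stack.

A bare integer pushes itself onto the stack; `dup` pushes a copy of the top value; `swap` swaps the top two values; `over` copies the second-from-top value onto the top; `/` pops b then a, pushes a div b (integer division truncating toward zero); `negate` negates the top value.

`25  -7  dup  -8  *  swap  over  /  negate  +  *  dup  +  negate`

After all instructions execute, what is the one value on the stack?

25     -> [25]
-7     -> [25, -7]
dup    -> [25, -7, -7]
-8     -> [25, -7, -7, -8]
*      -> [25, -7, 56]
swap   -> [25, 56, -7]
over   -> [25, 56, -7, 56]
/      -> [25, 56, 0]
negate -> [25, 56, 0]
+      -> [25, 56]
*      -> [1400]
dup    -> [1400, 1400]
+      -> [2800]
negate -> [-2800]

-2800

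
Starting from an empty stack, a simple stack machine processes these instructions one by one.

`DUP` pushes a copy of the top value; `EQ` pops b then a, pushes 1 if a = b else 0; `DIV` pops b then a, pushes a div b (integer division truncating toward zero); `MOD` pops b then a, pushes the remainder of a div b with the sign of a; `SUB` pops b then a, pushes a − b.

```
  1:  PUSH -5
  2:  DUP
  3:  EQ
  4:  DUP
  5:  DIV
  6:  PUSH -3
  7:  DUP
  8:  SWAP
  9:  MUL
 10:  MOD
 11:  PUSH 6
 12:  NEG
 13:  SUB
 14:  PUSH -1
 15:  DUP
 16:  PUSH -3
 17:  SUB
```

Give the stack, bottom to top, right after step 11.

PUSH -5 → -5
DUP     → -5 -5
EQ      → 1
DUP     → 1 1
DIV     → 1
PUSH -3 → 1 -3
DUP     → 1 -3 -3
SWAP    → 1 -3 -3
MUL     → 1 9
MOD     → 1
PUSH 6  → 1 6

[1, 6]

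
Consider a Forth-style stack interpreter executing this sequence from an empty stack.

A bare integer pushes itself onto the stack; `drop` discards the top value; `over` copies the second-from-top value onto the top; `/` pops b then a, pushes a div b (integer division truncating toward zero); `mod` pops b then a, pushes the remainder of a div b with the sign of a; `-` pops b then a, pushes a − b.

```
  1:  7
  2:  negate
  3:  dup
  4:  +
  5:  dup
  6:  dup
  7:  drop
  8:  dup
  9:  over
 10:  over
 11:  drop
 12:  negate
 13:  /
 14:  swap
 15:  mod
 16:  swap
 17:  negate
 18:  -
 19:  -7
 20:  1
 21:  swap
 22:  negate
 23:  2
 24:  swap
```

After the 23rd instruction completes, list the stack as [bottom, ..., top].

[-15, 1, 7, 2]

7      → 7
negate → -7
dup    → -7 -7
+      → -14
dup    → -14 -14
dup    → -14 -14 -14
drop   → -14 -14
dup    → -14 -14 -14
over   → -14 -14 -14 -14
over   → -14 -14 -14 -14 -14
drop   → -14 -14 -14 -14
negate → -14 -14 -14 14
/      → -14 -14 -1
swap   → -14 -1 -14
mod    → -14 -1
swap   → -1 -14
negate → -1 14
-      → -15
-7     → -15 -7
1      → -15 -7 1
swap   → -15 1 -7
negate → -15 1 7
2      → -15 1 7 2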